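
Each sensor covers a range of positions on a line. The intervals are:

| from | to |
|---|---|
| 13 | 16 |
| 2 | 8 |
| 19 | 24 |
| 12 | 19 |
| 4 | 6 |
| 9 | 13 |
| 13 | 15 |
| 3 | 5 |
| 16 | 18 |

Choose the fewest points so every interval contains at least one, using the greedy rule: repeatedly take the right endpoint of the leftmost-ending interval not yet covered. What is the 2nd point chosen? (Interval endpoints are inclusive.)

Sort by right endpoint; whenever an interval is uncovered, place a point at its right end.
Sorted: [3,5] [4,6] [2,8] [9,13] [13,15] [13,16] [16,18] [12,19] [19,24]
{[3,5],[4,6],[2,8]} hit by 5; {[9,13],[13,15],[13,16]} hit by 13; {[16,18],[12,19]} hit by 18; {[19,24]} hit by 24.
Points: 5, 13, 18, 24 (4 total).

13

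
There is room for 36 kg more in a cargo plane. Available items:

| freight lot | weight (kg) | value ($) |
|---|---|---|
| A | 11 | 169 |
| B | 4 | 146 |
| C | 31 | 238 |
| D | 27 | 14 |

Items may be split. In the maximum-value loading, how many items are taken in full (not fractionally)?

2

Order: B (146/4=36.50) > A (169/11=15.36) > C (238/31=7.68) > D (14/27=0.52)
Fill: take B (4 @ 146) → take A (11 @ 169) → take 21/31 of C → 161.23; 36/36 used.
2 item(s) taken whole; one partial (take 21/31 of C).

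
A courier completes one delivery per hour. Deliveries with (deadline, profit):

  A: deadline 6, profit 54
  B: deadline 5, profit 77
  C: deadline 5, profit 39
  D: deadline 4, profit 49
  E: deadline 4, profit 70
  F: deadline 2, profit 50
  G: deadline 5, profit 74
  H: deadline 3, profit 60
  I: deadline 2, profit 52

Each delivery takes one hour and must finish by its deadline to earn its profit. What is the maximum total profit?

387

Take jobs in profit order; each goes to the latest open slot no later than its deadline.
By profit: B(d5,77), G(d5,74), E(d4,70), H(d3,60), A(d6,54), I(d2,52), F(d2,50), D(d4,49), C(d5,39)
B→slot 5; G→slot 4; E→slot 3; H→slot 2; A→slot 6; I→slot 1; F skipped; D skipped; C skipped.
Profit = 52 + 60 + 70 + 74 + 77 + 54 = 387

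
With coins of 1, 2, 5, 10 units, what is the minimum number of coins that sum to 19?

Greedy: take as many of the largest coin as possible, then repeat with the remainder.
19 = 1×10 + 1×5 + 2×2
Total coins = 1 + 1 + 2 = 4

4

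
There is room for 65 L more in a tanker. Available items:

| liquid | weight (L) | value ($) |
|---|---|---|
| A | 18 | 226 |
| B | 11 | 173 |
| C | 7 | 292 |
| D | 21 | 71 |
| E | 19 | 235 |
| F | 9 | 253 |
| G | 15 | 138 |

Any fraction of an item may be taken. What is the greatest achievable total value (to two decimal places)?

Ratios (sorted): C 41.71, F 28.11, B 15.73, A 12.56, E 12.37, G 9.20, D 3.38
take C (7 @ 292); take F (9 @ 253); take B (11 @ 173); take A (18 @ 226); take E (19 @ 235); take 1/15 of G → 9.20. Capacity used 65/65.
Total value = 1188.20

1188.20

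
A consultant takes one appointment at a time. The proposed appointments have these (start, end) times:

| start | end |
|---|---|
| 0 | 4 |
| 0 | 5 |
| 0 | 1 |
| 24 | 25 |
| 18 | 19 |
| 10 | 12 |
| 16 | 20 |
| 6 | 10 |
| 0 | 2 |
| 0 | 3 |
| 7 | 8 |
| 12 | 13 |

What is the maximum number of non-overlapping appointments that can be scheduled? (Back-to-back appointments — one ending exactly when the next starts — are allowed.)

6

Greedy by earliest finish: after sorting by end time, pick each interval compatible with the last pick.
Sorted by end: (0,1)  (0,2)  (0,3)  (0,4)  (0,5)  (7,8)  (6,10)  (10,12)  (12,13)  (18,19)  (16,20)  (24,25)
take (0,1); skip (0,3); take (7,8); take (10,12); take (12,13); take (18,19); take (24,25).
Selected 6 appointments.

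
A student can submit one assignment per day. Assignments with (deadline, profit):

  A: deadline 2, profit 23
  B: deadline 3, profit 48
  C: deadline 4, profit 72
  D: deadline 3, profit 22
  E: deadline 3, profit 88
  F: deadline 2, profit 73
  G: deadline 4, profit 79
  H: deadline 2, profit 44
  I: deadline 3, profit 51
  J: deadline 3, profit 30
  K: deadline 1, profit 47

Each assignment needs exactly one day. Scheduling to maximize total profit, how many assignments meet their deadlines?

4

Sort by profit descending; place each in the latest free slot ≤ its deadline.
Profit order: E=88 G=79 F=73 C=72 I=51 B=48 K=47 H=44 J=30 A=23 D=22
Assign: E→slot 3, G→slot 4, F→slot 2, C→slot 1, I skipped, B skipped, K skipped, H skipped, J skipped, A skipped, D skipped.
Slots: [1:C] [2:F] [3:E] [4:G]
4 of 11 scheduled.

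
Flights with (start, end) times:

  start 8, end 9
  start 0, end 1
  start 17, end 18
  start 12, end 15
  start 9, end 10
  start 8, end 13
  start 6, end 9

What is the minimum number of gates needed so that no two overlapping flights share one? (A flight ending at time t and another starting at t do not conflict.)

3

Events (time:±→running): 0:+→1 1:-→0 6:+→1 8:+→2 8:+→3 … peak 3.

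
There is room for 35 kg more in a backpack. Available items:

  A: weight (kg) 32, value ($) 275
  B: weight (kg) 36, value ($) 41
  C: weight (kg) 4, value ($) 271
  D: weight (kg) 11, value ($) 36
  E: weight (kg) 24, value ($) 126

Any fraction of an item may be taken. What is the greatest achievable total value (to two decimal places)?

537.41

Greedy by value/weight ratio, highest first.
Order: C (271/4=67.75) > A (275/32=8.59) > E (126/24=5.25) > D (36/11=3.27) > B (41/36=1.14)
Fill: take C (4 @ 271) → take 31/32 of A → 266.41; 35/35 used.
Total value = 537.41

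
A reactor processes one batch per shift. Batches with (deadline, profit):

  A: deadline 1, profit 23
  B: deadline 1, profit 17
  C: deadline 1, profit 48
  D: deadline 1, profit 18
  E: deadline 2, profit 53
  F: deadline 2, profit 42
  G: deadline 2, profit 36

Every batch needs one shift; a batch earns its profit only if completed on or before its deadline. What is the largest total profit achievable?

101

Sort by profit descending; place each in the latest free slot ≤ its deadline.
Profit order: E=53 C=48 F=42 G=36 A=23 D=18 B=17
Assign: E→slot 2, C→slot 1, F skipped, G skipped, A skipped, D skipped, B skipped.
Slots: [1:C] [2:E]
Profit = 48 + 53 = 101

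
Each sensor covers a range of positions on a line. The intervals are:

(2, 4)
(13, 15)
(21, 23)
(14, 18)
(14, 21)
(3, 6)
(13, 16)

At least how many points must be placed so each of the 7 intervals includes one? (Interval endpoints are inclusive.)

Process intervals by earliest right end; each time one isn't hit yet, stab at its right endpoint.
By right end: [2,4]  [3,6]  [13,15]  [13,16]  [14,18]  [14,21]  [21,23]
[2,4] uncovered → point at 4; [13,15] uncovered → point at 15; [21,23] uncovered → point at 23.
Points: 4, 15, 23 (3 total).

3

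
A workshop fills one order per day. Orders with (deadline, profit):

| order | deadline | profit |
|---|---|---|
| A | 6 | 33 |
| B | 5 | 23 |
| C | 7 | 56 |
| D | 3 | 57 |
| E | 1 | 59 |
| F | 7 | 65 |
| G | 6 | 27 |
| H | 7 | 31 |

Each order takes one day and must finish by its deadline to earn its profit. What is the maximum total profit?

328

Take jobs in profit order; each goes to the latest open slot no later than its deadline.
Profit order: F=65 E=59 D=57 C=56 A=33 H=31 G=27 B=23
Assign: F→slot 7, E→slot 1, D→slot 3, C→slot 6, A→slot 5, H→slot 4, G→slot 2, B skipped.
Slots: [1:E] [2:G] [3:D] [4:H] [5:A] [6:C] [7:F]
Profit = 59 + 27 + 57 + 31 + 33 + 56 + 65 = 328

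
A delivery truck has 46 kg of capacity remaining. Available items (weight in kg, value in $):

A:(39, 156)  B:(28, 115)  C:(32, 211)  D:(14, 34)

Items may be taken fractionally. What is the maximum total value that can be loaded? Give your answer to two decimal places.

268.50

Sort by value per unit weight and fill in that order.
Order: C (211/32=6.59) > B (115/28=4.11) > A (156/39=4.00) > D (34/14=2.43)
Fill: take C (32 @ 211) → take 14/28 of B → 57.50; 46/46 used.
Total value = 268.50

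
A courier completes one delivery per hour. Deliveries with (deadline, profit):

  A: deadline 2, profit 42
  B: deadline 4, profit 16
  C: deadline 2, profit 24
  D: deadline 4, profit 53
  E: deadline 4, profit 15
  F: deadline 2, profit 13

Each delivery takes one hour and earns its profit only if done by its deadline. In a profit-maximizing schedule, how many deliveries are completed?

4

Take jobs in profit order; each goes to the latest open slot no later than its deadline.
By profit: D(d4,53), A(d2,42), C(d2,24), B(d4,16), E(d4,15), F(d2,13)
D→slot 4; A→slot 2; C→slot 1; B→slot 3; E skipped; F skipped.
4 of 6 scheduled.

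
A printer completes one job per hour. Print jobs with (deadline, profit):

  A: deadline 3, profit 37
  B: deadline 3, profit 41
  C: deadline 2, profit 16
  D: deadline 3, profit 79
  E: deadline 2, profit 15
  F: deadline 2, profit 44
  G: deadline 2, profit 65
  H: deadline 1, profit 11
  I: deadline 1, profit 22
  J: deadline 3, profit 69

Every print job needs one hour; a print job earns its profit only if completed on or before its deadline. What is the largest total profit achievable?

Sort by profit descending; place each in the latest free slot ≤ its deadline.
By profit: D(d3,79), J(d3,69), G(d2,65), F(d2,44), B(d3,41), A(d3,37), I(d1,22), C(d2,16), E(d2,15), H(d1,11)
D→slot 3; J→slot 2; G→slot 1; F skipped; B skipped; A skipped; I skipped; C skipped; E skipped; H skipped.
Profit = 65 + 69 + 79 = 213

213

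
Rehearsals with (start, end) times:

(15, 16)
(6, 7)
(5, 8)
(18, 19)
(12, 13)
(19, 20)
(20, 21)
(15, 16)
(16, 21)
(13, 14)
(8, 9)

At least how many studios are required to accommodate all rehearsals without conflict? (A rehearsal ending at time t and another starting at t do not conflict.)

The answer is the maximum number of intervals overlapping at any instant.
Events (time:±→running): 5:+→1 6:+→2 … peak 2.

2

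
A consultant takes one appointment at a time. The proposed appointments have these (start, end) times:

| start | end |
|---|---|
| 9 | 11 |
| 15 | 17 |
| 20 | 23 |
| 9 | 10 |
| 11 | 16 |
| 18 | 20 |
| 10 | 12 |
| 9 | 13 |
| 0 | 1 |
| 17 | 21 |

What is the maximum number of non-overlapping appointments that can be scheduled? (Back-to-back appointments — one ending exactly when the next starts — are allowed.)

By end time: (0,1), (9,10), (9,11), (10,12), (9,13), (11,16), (15,17), (18,20), (17,21), (20,23).
Pick (0,1); next start ≥ 1 → (9,10); next start ≥ 10 → (10,12); next start ≥ 12 → (15,17); next start ≥ 17 → (18,20); next start ≥ 20 → (20,23).
Selected 6 appointments.

6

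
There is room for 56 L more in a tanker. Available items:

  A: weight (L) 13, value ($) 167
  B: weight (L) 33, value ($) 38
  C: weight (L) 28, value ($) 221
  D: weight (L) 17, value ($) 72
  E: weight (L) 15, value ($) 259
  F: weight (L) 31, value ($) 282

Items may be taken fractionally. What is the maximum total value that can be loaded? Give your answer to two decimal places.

Ratios (sorted): E 17.27, A 12.85, F 9.10, C 7.89, D 4.24, B 1.15
take E (15 @ 259); take A (13 @ 167); take 28/31 of F → 254.71. Capacity used 56/56.
Total value = 680.71

680.71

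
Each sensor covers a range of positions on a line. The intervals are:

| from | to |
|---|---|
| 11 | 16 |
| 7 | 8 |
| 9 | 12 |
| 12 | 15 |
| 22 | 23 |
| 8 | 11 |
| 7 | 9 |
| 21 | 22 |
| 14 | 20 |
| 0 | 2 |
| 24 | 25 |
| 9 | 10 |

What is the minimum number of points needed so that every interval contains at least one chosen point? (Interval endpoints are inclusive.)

6

Sort by right endpoint; whenever an interval is uncovered, place a point at its right end.
By right end: [0,2]  [7,8]  [7,9]  [9,10]  [8,11]  [9,12]  [12,15]  [11,16]  [14,20]  [21,22]  [22,23]  [24,25]
[0,2] uncovered → point at 2; [7,8] uncovered → point at 8; [9,10] uncovered → point at 10; [12,15] uncovered → point at 15; [21,22] uncovered → point at 22; [24,25] uncovered → point at 25.
Points: 2, 8, 10, 15, 22, 25 (6 total).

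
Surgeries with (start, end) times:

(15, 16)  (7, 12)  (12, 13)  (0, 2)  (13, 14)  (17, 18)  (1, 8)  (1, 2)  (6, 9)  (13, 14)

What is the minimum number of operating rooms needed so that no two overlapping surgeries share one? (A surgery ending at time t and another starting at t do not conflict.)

Events (time:±→running): 0:+→1 1:+→2 1:+→3 … peak 3.

3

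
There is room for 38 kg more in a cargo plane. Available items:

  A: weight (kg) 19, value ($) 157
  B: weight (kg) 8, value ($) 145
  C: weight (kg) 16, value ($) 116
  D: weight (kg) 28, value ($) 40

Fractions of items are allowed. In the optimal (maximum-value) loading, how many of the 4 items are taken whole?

2

Sort by value per unit weight and fill in that order.
Ratios (sorted): B 18.12, A 8.26, C 7.25, D 1.43
take B (8 @ 145); take A (19 @ 157); take 11/16 of C → 79.75. Capacity used 38/38.
2 item(s) taken whole; one partial (take 11/16 of C).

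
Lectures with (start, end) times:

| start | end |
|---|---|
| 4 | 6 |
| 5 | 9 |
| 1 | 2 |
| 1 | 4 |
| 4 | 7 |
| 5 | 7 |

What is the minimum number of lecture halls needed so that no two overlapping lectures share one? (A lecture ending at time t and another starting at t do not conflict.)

starts: [1, 1, 4, 4, 5, 5]
ends:   [2, 4, 6, 7, 7, 9]
s1→1 s1→2 e2→1 e4→0 s4→1 s4→2 s5→3 s5→4  — peak 4.

4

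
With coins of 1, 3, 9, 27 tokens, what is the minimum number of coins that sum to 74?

6

Use the largest denomination that fits, subtract, and repeat.
74 = 2×27 + 2×9 + 2×1
Total coins = 2 + 2 + 2 = 6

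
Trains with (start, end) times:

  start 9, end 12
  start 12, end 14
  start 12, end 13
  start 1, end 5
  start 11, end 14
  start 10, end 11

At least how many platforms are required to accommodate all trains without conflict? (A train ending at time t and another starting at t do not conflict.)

3

Count concurrent intervals with a sweep; the peak is the room count.
Events (time:±→running): 1:+→1 5:-→0 9:+→1 10:+→2 11:-→1 11:+→2 12:-→1 12:+→2 12:+→3 … peak 3.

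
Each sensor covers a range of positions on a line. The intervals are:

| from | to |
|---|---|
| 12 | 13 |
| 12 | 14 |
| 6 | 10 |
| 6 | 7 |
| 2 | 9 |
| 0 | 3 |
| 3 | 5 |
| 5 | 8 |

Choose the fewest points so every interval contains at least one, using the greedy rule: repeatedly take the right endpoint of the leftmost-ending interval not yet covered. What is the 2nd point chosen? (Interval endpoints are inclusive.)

Sort by right endpoint; whenever an interval is uncovered, place a point at its right end.
Sorted: [0,3] [3,5] [6,7] [5,8] [2,9] [6,10] [12,13] [12,14]
{[0,3],[3,5]} hit by 3; {[6,7],[5,8],[2,9],[6,10]} hit by 7; {[12,13],[12,14]} hit by 13.
Points: 3, 7, 13 (3 total).

7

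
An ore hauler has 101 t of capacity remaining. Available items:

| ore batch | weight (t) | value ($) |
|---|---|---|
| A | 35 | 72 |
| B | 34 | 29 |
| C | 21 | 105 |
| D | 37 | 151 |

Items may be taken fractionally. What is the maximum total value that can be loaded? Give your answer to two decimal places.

Ratios (sorted): C 5.00, D 4.08, A 2.06, B 0.85
take C (21 @ 105); take D (37 @ 151); take A (35 @ 72); take 8/34 of B → 6.82. Capacity used 101/101.
Total value = 334.82

334.82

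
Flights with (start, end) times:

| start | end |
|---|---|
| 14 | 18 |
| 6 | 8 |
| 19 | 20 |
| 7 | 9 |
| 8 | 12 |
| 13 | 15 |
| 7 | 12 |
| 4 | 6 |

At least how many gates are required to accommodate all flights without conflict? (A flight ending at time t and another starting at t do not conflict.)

3

starts: [4, 6, 7, 7, 8, 13, 14, 19]
ends:   [6, 8, 9, 12, 12, 15, 18, 20]
s4→1 e6→0 s6→1 s7→2 s7→3  — peak 3.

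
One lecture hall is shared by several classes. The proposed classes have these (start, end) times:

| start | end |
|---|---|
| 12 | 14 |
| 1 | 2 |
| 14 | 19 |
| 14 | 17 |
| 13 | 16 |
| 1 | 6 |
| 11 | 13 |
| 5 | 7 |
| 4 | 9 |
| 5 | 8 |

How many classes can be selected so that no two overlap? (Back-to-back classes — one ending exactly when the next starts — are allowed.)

4

Order by finish time; keep every interval that doesn't clash with the previous kept one.
Sorted by end: (1,2)  (1,6)  (5,7)  (5,8)  (4,9)  (11,13)  (12,14)  (13,16)  (14,17)  (14,19)
take (1,2); take (5,7); take (11,13); take (13,16); skip (14,17); skip (14,19).
Selected 4 classes.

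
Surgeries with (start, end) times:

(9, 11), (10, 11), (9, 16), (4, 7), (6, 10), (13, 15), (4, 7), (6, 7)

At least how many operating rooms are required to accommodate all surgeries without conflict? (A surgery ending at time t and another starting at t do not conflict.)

Count concurrent intervals with a sweep; the peak is the room count.
starts: [4, 4, 6, 6, 9, 9, 10, 13]
ends:   [7, 7, 7, 10, 11, 11, 15, 16]
s4→1 s4→2 s6→3 s6→4  — peak 4.

4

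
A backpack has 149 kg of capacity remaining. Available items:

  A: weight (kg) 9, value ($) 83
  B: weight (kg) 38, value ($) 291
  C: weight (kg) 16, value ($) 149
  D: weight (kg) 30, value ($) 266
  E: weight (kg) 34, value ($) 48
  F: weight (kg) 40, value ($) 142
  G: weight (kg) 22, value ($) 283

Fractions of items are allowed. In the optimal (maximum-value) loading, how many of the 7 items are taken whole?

5

Order: G (283/22=12.86) > C (149/16=9.31) > A (83/9=9.22) > D (266/30=8.87) > B (291/38=7.66) > F (142/40=3.55) > E (48/34=1.41)
Fill: take G (22 @ 283) → take C (16 @ 149) → take A (9 @ 83) → take D (30 @ 266) → take B (38 @ 291) → take 34/40 of F → 120.70; 149/149 used.
5 item(s) taken whole; one partial (take 34/40 of F).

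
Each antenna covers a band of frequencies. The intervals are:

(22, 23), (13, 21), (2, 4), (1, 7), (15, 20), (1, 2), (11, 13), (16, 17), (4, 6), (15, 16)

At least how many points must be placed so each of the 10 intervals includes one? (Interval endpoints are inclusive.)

Process intervals by earliest right end; each time one isn't hit yet, stab at its right endpoint.
By right end: [1,2]  [2,4]  [4,6]  [1,7]  [11,13]  [15,16]  [16,17]  [15,20]  [13,21]  [22,23]
[1,2] uncovered → point at 2; [4,6] uncovered → point at 6; [11,13] uncovered → point at 13; [15,16] uncovered → point at 16; [22,23] uncovered → point at 23.
Points: 2, 6, 13, 16, 23 (5 total).

5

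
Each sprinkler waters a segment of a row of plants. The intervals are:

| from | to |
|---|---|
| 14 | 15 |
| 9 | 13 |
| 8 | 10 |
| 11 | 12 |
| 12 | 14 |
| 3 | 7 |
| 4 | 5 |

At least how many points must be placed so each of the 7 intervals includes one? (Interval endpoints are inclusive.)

4

Sorted: [4,5] [3,7] [8,10] [11,12] [9,13] [12,14] [14,15]
{[4,5],[3,7]} hit by 5; {[8,10]} hit by 10; {[11,12],[9,13],[12,14]} hit by 12; {[14,15]} hit by 15.
Points: 5, 10, 12, 15 (4 total).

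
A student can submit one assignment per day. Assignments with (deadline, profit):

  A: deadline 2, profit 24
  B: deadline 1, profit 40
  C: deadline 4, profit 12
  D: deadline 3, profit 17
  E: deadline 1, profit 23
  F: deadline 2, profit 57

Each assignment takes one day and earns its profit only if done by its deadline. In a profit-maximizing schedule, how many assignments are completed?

By profit: F(d2,57), B(d1,40), A(d2,24), E(d1,23), D(d3,17), C(d4,12)
F→slot 2; B→slot 1; A skipped; E skipped; D→slot 3; C→slot 4.
4 of 6 scheduled.

4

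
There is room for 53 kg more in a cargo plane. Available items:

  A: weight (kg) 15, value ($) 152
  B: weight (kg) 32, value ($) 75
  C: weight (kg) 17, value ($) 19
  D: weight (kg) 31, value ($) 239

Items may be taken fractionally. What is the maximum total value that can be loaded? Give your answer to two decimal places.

Ratios (sorted): A 10.13, D 7.71, B 2.34, C 1.12
take A (15 @ 152); take D (31 @ 239); take 7/32 of B → 16.41. Capacity used 53/53.
Total value = 407.41

407.41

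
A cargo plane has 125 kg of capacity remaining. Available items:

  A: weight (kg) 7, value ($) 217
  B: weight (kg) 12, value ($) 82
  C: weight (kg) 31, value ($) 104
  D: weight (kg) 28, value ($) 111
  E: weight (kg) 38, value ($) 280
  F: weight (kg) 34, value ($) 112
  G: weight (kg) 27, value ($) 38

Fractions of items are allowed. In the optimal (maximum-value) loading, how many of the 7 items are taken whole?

5

Sort by value per unit weight and fill in that order.
Order: A (217/7=31.00) > E (280/38=7.37) > B (82/12=6.83) > D (111/28=3.96) > C (104/31=3.35) > F (112/34=3.29) > G (38/27=1.41)
Fill: take A (7 @ 217) → take E (38 @ 280) → take B (12 @ 82) → take D (28 @ 111) → take C (31 @ 104) → take 9/34 of F → 29.65; 125/125 used.
5 item(s) taken whole; one partial (take 9/34 of F).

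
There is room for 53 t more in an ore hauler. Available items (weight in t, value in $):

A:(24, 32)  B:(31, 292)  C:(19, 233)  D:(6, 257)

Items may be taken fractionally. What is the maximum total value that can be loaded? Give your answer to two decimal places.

Order: D (257/6=42.83) > C (233/19=12.26) > B (292/31=9.42) > A (32/24=1.33)
Fill: take D (6 @ 257) → take C (19 @ 233) → take 28/31 of B → 263.74; 53/53 used.
Total value = 753.74

753.74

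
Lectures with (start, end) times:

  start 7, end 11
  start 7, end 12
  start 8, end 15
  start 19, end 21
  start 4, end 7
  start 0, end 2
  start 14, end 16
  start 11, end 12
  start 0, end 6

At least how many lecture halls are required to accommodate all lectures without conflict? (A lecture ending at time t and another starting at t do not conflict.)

3

Count concurrent intervals with a sweep; the peak is the room count.
starts: [0, 0, 4, 7, 7, 8, 11, 14, 19]
ends:   [2, 6, 7, 11, 12, 12, 15, 16, 21]
s0→1 s0→2 e2→1 s4→2 e6→1 e7→0 s7→1 s7→2 s8→3  — peak 3.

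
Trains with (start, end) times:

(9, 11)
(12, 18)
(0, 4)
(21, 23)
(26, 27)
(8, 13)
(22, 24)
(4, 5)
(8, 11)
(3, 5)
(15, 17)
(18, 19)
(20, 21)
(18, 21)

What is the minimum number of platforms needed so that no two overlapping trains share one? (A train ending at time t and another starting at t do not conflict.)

3

Events (time:±→running): 0:+→1 3:+→2 4:-→1 4:+→2 5:-→1 5:-→0 8:+→1 8:+→2 9:+→3 … peak 3.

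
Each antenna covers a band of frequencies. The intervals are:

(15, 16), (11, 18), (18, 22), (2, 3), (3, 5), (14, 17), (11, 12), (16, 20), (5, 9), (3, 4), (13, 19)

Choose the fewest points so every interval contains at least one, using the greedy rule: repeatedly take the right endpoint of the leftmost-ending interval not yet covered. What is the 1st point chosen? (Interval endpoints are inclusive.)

3

By right end: [2,3]  [3,4]  [3,5]  [5,9]  [11,12]  [15,16]  [14,17]  [11,18]  [13,19]  [16,20]  [18,22]
[2,3] uncovered → point at 3; [5,9] uncovered → point at 9; [11,12] uncovered → point at 12; [15,16] uncovered → point at 16; [18,22] uncovered → point at 22.
Points: 3, 9, 12, 16, 22 (5 total).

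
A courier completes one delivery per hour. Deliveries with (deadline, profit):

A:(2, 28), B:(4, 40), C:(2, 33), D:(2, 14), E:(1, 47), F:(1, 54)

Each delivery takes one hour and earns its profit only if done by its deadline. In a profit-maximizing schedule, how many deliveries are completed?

3

Take jobs in profit order; each goes to the latest open slot no later than its deadline.
Profit order: F=54 E=47 B=40 C=33 A=28 D=14
Assign: F→slot 1, E skipped, B→slot 4, C→slot 2, A skipped, D skipped.
Slots: [1:F] [2:C] [4:B]
3 of 6 scheduled.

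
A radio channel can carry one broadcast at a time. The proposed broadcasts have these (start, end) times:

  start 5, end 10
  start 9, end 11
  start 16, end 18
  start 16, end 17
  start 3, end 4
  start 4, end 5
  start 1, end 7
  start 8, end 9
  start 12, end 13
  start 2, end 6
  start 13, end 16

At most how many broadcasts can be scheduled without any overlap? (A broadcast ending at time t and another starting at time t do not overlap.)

7

Greedy by earliest finish: after sorting by end time, pick each interval compatible with the last pick.
By end time: (3,4), (4,5), (2,6), (1,7), (8,9), (5,10), (9,11), (12,13), (13,16), (16,17), (16,18).
Pick (3,4); next start ≥ 4 → (4,5); next start ≥ 5 → (8,9); next start ≥ 9 → (9,11); next start ≥ 11 → (12,13); next start ≥ 13 → (13,16); next start ≥ 16 → (16,17).
Selected 7 broadcasts.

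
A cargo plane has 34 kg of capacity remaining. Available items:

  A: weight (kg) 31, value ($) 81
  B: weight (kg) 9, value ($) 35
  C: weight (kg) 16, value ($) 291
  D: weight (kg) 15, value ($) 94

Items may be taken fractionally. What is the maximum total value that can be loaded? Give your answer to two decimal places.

396.67

Ratios (sorted): C 18.19, D 6.27, B 3.89, A 2.61
take C (16 @ 291); take D (15 @ 94); take 3/9 of B → 11.67. Capacity used 34/34.
Total value = 396.67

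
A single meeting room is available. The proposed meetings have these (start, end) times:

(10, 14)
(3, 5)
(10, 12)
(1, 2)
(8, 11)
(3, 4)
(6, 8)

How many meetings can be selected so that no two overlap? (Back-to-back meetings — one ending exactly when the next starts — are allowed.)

Order by finish time; keep every interval that doesn't clash with the previous kept one.
Sorted by end: (1,2)  (3,4)  (3,5)  (6,8)  (8,11)  (10,12)  (10,14)
take (1,2); take (3,4); take (6,8); take (8,11).
Selected 4 meetings.

4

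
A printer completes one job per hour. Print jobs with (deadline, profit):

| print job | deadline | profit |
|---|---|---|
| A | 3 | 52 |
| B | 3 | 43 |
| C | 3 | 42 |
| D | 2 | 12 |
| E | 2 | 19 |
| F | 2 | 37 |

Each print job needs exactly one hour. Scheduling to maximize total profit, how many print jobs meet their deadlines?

Profit order: A=52 B=43 C=42 F=37 E=19 D=12
Assign: A→slot 3, B→slot 2, C→slot 1, F skipped, E skipped, D skipped.
Slots: [1:C] [2:B] [3:A]
3 of 6 scheduled.

3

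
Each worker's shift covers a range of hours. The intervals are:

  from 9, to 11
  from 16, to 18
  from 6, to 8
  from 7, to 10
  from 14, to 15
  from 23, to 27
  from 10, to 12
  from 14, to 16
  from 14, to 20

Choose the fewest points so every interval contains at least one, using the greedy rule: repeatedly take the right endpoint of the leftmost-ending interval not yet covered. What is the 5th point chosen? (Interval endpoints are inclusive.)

27

By right end: [6,8]  [7,10]  [9,11]  [10,12]  [14,15]  [14,16]  [16,18]  [14,20]  [23,27]
[6,8] uncovered → point at 8; [9,11] uncovered → point at 11; [14,15] uncovered → point at 15; [16,18] uncovered → point at 18; [23,27] uncovered → point at 27.
Points: 8, 11, 15, 18, 27 (5 total).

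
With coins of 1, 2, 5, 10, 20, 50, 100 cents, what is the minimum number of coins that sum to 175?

4

175 − 1×100→75 − 1×50→25 − 1×20→5 − 1×5→0
Total coins = 1 + 1 + 1 + 1 = 4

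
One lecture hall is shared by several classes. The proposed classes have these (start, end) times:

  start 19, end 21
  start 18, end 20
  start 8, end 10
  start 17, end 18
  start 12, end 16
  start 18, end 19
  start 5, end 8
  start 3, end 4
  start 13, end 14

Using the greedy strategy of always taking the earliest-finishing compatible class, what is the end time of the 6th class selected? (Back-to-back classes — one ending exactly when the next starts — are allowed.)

19

Greedy by earliest finish: after sorting by end time, pick each interval compatible with the last pick.
By end time: (3,4), (5,8), (8,10), (13,14), (12,16), (17,18), (18,19), (18,20), (19,21).
Pick (3,4); next start ≥ 4 → (5,8); next start ≥ 8 → (8,10); next start ≥ 10 → (13,14); next start ≥ 14 → (17,18); next start ≥ 18 → (18,19); next start ≥ 19 → (19,21).
Selected: (3,4) (5,8) (8,10) (13,14) (17,18) (18,19) (19,21)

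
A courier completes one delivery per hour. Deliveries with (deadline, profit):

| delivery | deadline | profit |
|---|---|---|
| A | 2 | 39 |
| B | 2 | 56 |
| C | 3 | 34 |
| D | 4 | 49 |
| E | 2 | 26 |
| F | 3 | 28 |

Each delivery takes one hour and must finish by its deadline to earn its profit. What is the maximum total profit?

Profit order: B=56 D=49 A=39 C=34 F=28 E=26
Assign: B→slot 2, D→slot 4, A→slot 1, C→slot 3, F skipped, E skipped.
Slots: [1:A] [2:B] [3:C] [4:D]
Profit = 39 + 56 + 34 + 49 = 178

178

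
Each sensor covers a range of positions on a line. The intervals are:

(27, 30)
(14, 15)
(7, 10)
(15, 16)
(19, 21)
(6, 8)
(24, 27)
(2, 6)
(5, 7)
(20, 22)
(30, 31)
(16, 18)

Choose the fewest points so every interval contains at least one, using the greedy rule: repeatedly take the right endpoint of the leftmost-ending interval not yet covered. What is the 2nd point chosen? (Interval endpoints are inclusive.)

10

By right end: [2,6]  [5,7]  [6,8]  [7,10]  [14,15]  [15,16]  [16,18]  [19,21]  [20,22]  [24,27]  [27,30]  [30,31]
[2,6] uncovered → point at 6; [7,10] uncovered → point at 10; [14,15] uncovered → point at 15; [16,18] uncovered → point at 18; [19,21] uncovered → point at 21; [24,27] uncovered → point at 27; [30,31] uncovered → point at 31.
Points: 6, 10, 15, 18, 21, 27, 31 (7 total).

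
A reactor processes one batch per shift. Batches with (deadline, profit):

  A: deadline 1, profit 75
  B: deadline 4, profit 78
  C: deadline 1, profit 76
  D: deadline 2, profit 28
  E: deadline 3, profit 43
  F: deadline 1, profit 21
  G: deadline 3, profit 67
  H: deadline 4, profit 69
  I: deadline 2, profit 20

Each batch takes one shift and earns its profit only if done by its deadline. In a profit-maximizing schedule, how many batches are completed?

Sort by profit descending; place each in the latest free slot ≤ its deadline.
Profit order: B=78 C=76 A=75 H=69 G=67 E=43 D=28 F=21 I=20
Assign: B→slot 4, C→slot 1, A skipped, H→slot 3, G→slot 2, E skipped, D skipped, F skipped, I skipped.
Slots: [1:C] [2:G] [3:H] [4:B]
4 of 9 scheduled.

4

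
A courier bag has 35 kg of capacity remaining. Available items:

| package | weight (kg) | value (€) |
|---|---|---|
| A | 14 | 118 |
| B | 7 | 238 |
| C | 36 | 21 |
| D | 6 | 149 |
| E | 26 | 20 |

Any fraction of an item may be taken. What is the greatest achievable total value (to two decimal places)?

Ratios (sorted): B 34.00, D 24.83, A 8.43, E 0.77, C 0.58
take B (7 @ 238); take D (6 @ 149); take A (14 @ 118); take 8/26 of E → 6.15. Capacity used 35/35.
Total value = 511.15

511.15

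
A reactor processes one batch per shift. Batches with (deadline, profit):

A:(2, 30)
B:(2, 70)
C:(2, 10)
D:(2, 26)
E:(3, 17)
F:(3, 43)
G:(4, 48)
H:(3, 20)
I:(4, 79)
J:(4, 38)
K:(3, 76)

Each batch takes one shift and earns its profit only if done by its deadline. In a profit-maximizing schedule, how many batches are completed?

By profit: I(d4,79), K(d3,76), B(d2,70), G(d4,48), F(d3,43), J(d4,38), A(d2,30), D(d2,26), H(d3,20), E(d3,17), C(d2,10)
I→slot 4; K→slot 3; B→slot 2; G→slot 1; F skipped; J skipped; A skipped; D skipped; H skipped; E skipped; C skipped.
4 of 11 scheduled.

4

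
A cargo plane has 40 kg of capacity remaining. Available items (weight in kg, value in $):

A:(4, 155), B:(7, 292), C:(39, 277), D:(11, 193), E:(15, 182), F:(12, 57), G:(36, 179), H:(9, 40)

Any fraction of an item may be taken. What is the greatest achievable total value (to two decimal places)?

Ratios (sorted): B 41.71, A 38.75, D 17.55, E 12.13, C 7.10, G 4.97, F 4.75, H 4.44
take B (7 @ 292); take A (4 @ 155); take D (11 @ 193); take E (15 @ 182); take 3/39 of C → 21.31. Capacity used 40/40.
Total value = 843.31

843.31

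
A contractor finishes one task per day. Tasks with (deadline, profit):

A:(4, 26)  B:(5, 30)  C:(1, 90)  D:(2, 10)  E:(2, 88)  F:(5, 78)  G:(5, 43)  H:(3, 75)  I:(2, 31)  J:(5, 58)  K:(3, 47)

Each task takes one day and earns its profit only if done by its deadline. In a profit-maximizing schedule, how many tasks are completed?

Take jobs in profit order; each goes to the latest open slot no later than its deadline.
By profit: C(d1,90), E(d2,88), F(d5,78), H(d3,75), J(d5,58), K(d3,47), G(d5,43), I(d2,31), B(d5,30), A(d4,26), D(d2,10)
C→slot 1; E→slot 2; F→slot 5; H→slot 3; J→slot 4; K skipped; G skipped; I skipped; B skipped; A skipped; D skipped.
5 of 11 scheduled.

5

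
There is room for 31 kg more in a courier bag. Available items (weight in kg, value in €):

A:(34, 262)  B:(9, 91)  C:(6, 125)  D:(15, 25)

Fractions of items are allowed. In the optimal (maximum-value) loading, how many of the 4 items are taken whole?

Sort by value per unit weight and fill in that order.
Ratios (sorted): C 20.83, B 10.11, A 7.71, D 1.67
take C (6 @ 125); take B (9 @ 91); take 16/34 of A → 123.29. Capacity used 31/31.
2 item(s) taken whole; one partial (take 16/34 of A).

2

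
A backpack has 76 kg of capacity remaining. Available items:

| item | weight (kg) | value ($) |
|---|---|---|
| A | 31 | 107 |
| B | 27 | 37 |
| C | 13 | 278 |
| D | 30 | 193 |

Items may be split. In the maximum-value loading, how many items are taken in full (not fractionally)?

3

Sort by value per unit weight and fill in that order.
Order: C (278/13=21.38) > D (193/30=6.43) > A (107/31=3.45) > B (37/27=1.37)
Fill: take C (13 @ 278) → take D (30 @ 193) → take A (31 @ 107) → take 2/27 of B → 2.74; 76/76 used.
3 item(s) taken whole; one partial (take 2/27 of B).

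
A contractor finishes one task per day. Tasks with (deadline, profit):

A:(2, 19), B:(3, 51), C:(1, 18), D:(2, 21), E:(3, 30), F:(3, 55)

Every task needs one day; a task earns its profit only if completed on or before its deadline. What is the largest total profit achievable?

Sort by profit descending; place each in the latest free slot ≤ its deadline.
Profit order: F=55 B=51 E=30 D=21 A=19 C=18
Assign: F→slot 3, B→slot 2, E→slot 1, D skipped, A skipped, C skipped.
Slots: [1:E] [2:B] [3:F]
Profit = 30 + 51 + 55 = 136

136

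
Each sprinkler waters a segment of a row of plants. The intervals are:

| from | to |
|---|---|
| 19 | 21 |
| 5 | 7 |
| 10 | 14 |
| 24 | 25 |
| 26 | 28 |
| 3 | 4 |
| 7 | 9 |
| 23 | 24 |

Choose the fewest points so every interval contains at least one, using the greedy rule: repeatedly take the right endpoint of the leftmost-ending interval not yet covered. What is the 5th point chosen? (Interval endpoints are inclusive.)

24

Process intervals by earliest right end; each time one isn't hit yet, stab at its right endpoint.
By right end: [3,4]  [5,7]  [7,9]  [10,14]  [19,21]  [23,24]  [24,25]  [26,28]
[3,4] uncovered → point at 4; [5,7] uncovered → point at 7; [10,14] uncovered → point at 14; [19,21] uncovered → point at 21; [23,24] uncovered → point at 24; [26,28] uncovered → point at 28.
Points: 4, 7, 14, 21, 24, 28 (6 total).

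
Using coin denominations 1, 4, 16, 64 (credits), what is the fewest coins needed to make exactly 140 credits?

140 − 2×64→12 − 3×4→0
Total coins = 2 + 3 = 5

5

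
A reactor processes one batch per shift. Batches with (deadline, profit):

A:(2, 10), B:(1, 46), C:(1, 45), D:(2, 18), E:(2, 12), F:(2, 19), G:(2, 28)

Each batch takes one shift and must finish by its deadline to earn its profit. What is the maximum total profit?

74

Take jobs in profit order; each goes to the latest open slot no later than its deadline.
By profit: B(d1,46), C(d1,45), G(d2,28), F(d2,19), D(d2,18), E(d2,12), A(d2,10)
B→slot 1; C skipped; G→slot 2; F skipped; D skipped; E skipped; A skipped.
Profit = 46 + 28 = 74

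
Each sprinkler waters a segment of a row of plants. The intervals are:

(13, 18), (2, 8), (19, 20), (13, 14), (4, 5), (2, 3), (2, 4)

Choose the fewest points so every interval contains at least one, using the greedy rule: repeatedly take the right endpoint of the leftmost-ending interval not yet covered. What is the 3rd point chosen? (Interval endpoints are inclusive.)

14

Sort by right endpoint; whenever an interval is uncovered, place a point at its right end.
By right end: [2,3]  [2,4]  [4,5]  [2,8]  [13,14]  [13,18]  [19,20]
[2,3] uncovered → point at 3; [4,5] uncovered → point at 5; [13,14] uncovered → point at 14; [19,20] uncovered → point at 20.
Points: 3, 5, 14, 20 (4 total).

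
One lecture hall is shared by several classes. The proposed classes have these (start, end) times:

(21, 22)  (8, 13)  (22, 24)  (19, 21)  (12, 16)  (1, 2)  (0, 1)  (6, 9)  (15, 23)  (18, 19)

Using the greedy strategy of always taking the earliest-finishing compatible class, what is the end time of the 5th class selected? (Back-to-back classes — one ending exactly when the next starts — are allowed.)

19

Sort by end time and greedily take each interval whose start is ≥ the last chosen end.
By end time: (0,1), (1,2), (6,9), (8,13), (12,16), (18,19), (19,21), (21,22), (15,23), (22,24).
Pick (0,1); next start ≥ 1 → (1,2); next start ≥ 2 → (6,9); next start ≥ 9 → (12,16); next start ≥ 16 → (18,19); next start ≥ 19 → (19,21); next start ≥ 21 → (21,22); next start ≥ 22 → (22,24).
Selected: (0,1) (1,2) (6,9) (12,16) (18,19) (19,21) (21,22) (22,24)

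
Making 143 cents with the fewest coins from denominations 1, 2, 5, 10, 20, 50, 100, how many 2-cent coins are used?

1

Greedy: take as many of the largest coin as possible, then repeat with the remainder.
143 − 1×100→43 − 2×20→3 − 1×2→1 − 1×1→0
Count of 2: 1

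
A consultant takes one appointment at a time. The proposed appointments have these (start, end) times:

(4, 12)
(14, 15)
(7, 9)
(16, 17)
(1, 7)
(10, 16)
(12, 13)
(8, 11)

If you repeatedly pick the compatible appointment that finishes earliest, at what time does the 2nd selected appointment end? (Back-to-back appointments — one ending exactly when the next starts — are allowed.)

Sorted by end: (1,7)  (7,9)  (8,11)  (4,12)  (12,13)  (14,15)  (10,16)  (16,17)
take (1,7); take (7,9); skip (4,12); take (12,13); take (14,15); take (16,17).
Selected: (1,7) (7,9) (12,13) (14,15) (16,17)

9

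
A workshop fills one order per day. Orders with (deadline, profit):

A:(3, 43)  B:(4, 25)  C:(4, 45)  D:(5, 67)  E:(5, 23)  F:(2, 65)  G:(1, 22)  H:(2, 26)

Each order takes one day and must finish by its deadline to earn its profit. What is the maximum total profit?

Sort by profit descending; place each in the latest free slot ≤ its deadline.
By profit: D(d5,67), F(d2,65), C(d4,45), A(d3,43), H(d2,26), B(d4,25), E(d5,23), G(d1,22)
D→slot 5; F→slot 2; C→slot 4; A→slot 3; H→slot 1; B skipped; E skipped; G skipped.
Profit = 26 + 65 + 43 + 45 + 67 = 246

246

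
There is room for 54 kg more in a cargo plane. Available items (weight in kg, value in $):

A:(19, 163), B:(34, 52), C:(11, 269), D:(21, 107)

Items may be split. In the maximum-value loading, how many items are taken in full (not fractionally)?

Order: C (269/11=24.45) > A (163/19=8.58) > D (107/21=5.10) > B (52/34=1.53)
Fill: take C (11 @ 269) → take A (19 @ 163) → take D (21 @ 107) → take 3/34 of B → 4.59; 54/54 used.
3 item(s) taken whole; one partial (take 3/34 of B).

3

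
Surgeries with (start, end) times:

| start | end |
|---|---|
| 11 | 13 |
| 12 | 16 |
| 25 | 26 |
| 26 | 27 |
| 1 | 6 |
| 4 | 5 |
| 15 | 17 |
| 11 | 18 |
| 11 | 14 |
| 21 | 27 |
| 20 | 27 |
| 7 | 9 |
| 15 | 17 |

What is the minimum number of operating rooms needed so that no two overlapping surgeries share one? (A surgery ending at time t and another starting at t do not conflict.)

4

starts: [1, 4, 7, 11, 11, 11, 12, 15, 15, 20, 21, 25, 26]
ends:   [5, 6, 9, 13, 14, 16, 17, 17, 18, 26, 27, 27, 27]
s1→1 s4→2 e5→1 e6→0 s7→1 e9→0 s11→1 s11→2 s11→3 s12→4  — peak 4.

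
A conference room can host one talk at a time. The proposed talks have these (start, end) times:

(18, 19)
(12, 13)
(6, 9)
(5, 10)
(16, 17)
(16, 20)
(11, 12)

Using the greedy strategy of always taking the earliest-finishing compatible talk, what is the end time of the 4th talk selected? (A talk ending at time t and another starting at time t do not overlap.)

Greedy by earliest finish: after sorting by end time, pick each interval compatible with the last pick.
By end time: (6,9), (5,10), (11,12), (12,13), (16,17), (18,19), (16,20).
Pick (6,9); next start ≥ 9 → (11,12); next start ≥ 12 → (12,13); next start ≥ 13 → (16,17); next start ≥ 17 → (18,19).
Selected: (6,9) (11,12) (12,13) (16,17) (18,19)

17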